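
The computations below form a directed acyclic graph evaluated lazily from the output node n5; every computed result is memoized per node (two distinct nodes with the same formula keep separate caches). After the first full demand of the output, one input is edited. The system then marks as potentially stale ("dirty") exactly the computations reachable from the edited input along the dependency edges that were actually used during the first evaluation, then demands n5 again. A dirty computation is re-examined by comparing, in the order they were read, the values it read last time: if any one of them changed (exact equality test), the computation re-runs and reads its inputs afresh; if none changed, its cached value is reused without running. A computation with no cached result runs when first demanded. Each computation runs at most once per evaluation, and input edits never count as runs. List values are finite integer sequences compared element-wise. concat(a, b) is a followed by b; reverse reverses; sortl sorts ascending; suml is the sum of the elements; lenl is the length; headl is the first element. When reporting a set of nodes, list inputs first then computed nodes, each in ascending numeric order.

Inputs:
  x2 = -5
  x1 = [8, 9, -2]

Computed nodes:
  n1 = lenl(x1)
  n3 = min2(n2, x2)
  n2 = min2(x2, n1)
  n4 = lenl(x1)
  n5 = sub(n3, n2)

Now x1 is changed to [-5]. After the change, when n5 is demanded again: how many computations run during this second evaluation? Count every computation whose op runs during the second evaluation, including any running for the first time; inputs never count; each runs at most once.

2 computations run: n1, n2.
Note the absorption at n2: it re-runs yet its value is the same, leaving the output's value untouched.

First demand of the output computes:
  n1 = lenl([8, 9, -2]) = 3
  n2 = min2(-5, 3) = -5
  n3 = min2(-5, -5) = -5
  n5 = sub(-5, -5) = 0

After the edit, cleaning proceeds:
  n1: a read changed (x1 [8, 9, -2]->[-5]) — executes, giving 1.
  n2: a read changed (n1 3->1) — executes, giving -5 — identical to its old value.
  n3: dirty, but its reads are unchanged (n2 unchanged, x2 unchanged); cached -5 stands.
  n5: dirty, but its reads are unchanged (n3 unchanged, n2 unchanged); cached 0 stands.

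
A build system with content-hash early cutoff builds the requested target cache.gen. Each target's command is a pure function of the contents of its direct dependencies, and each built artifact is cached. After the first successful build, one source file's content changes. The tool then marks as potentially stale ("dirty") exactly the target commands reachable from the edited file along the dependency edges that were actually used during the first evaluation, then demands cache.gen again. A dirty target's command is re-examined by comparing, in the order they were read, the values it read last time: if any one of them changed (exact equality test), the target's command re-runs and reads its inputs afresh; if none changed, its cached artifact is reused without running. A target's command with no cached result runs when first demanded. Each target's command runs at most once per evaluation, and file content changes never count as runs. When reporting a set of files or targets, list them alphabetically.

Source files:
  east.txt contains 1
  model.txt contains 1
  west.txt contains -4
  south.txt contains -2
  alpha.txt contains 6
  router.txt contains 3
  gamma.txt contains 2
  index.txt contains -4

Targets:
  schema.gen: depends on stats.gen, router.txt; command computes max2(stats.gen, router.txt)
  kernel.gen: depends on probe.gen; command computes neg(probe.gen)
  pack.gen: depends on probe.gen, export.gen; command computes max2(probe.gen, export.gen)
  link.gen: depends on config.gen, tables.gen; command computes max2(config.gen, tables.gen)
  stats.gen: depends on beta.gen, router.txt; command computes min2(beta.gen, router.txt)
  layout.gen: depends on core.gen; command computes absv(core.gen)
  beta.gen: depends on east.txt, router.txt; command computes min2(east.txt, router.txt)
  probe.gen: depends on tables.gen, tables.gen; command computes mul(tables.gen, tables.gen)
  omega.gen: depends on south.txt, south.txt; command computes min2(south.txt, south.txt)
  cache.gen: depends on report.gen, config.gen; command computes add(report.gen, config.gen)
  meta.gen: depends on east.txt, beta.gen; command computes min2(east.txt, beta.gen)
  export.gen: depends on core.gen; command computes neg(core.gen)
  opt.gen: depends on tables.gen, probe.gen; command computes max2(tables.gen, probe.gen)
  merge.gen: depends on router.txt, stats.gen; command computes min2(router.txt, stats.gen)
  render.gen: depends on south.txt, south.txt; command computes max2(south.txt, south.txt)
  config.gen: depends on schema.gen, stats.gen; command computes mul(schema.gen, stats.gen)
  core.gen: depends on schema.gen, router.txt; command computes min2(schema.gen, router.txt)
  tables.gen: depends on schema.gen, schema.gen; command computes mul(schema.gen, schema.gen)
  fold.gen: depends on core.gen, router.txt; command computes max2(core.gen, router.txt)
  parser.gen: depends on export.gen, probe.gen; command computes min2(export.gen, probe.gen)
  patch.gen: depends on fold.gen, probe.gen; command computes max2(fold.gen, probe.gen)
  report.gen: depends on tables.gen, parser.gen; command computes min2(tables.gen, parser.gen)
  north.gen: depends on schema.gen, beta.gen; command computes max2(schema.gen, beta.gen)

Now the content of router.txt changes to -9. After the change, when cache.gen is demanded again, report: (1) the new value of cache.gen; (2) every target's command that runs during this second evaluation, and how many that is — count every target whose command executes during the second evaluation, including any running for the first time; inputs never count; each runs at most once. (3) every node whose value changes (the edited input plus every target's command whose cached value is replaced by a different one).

First evaluation (everything demanded from the output):
  beta.gen = min2(1, 3) = 1
  stats.gen = min2(1, 3) = 1
  schema.gen = max2(1, 3) = 3
  config.gen = mul(3, 1) = 3
  core.gen = min2(3, 3) = 3
  export.gen = neg(3) = -3
  tables.gen = mul(3, 3) = 9
  probe.gen = mul(9, 9) = 81
  parser.gen = min2(-3, 81) = -3
  report.gen = min2(9, -3) = -3
  cache.gen = add(-3, 3) = 0

Propagation after the edit:
  beta.gen: runs — router.txt 3->-9; result -9.
  stats.gen: runs — beta.gen 1->-9; router.txt 3->-9; result -9.
  schema.gen: runs — stats.gen 1->-9; router.txt 3->-9; result -9.
  config.gen: runs — schema.gen 3->-9; stats.gen 1->-9; result 81.
  core.gen: runs — schema.gen 3->-9; router.txt 3->-9; result -9.
  export.gen: runs — core.gen 3->-9; result 9.
  tables.gen: runs — schema.gen 3->-9; schema.gen 3->-9; result 81.
  probe.gen: runs — tables.gen 9->81; tables.gen 9->81; result 6561.
  parser.gen: runs — export.gen -3->9; probe.gen 81->6561; result 9.
  report.gen: runs — tables.gen 9->81; parser.gen -3->9; result 9.
  cache.gen: runs — report.gen -3->9; config.gen 3->81; result 90.

New value of cache.gen: 90.
Target commands that run: beta.gen, cache.gen, config.gen, core.gen, export.gen, parser.gen, probe.gen, report.gen, schema.gen, stats.gen, tables.gen — 11 in total.
Values that change: beta.gen, cache.gen, config.gen, core.gen, export.gen, parser.gen, probe.gen, report.gen, router.txt, schema.gen, stats.gen, tables.gen.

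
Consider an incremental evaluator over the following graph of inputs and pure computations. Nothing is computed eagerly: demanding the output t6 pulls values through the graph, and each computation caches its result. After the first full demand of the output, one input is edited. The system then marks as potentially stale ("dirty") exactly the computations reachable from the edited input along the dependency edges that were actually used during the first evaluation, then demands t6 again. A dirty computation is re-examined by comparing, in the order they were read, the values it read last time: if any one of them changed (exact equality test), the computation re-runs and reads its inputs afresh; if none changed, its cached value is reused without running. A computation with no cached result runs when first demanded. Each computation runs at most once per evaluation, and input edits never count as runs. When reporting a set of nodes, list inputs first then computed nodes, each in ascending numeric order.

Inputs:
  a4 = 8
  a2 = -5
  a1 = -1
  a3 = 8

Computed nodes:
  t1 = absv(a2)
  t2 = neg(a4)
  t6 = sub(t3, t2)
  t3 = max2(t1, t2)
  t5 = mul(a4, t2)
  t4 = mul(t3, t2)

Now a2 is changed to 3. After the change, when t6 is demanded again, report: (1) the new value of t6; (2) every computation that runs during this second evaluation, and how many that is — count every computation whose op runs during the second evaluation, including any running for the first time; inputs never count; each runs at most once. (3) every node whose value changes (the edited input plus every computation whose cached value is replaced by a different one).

Initial pass — values computed on the first demand:
  t1 = absv(-5) = 5
  t2 = neg(8) = -8
  t3 = max2(5, -8) = 5
  t6 = sub(5, -8) = 13

Second demand — change propagation:
  t1: re-runs because a2 -5->3; new result 3.
  t3: re-runs because t1 5->3; new result 3.
  t6: re-runs because t3 5->3; new result 11.

t6 now evaluates to 11.
Run set: t1, t3, t6 (3 run).
Changed values: a2, t1, t3, t6.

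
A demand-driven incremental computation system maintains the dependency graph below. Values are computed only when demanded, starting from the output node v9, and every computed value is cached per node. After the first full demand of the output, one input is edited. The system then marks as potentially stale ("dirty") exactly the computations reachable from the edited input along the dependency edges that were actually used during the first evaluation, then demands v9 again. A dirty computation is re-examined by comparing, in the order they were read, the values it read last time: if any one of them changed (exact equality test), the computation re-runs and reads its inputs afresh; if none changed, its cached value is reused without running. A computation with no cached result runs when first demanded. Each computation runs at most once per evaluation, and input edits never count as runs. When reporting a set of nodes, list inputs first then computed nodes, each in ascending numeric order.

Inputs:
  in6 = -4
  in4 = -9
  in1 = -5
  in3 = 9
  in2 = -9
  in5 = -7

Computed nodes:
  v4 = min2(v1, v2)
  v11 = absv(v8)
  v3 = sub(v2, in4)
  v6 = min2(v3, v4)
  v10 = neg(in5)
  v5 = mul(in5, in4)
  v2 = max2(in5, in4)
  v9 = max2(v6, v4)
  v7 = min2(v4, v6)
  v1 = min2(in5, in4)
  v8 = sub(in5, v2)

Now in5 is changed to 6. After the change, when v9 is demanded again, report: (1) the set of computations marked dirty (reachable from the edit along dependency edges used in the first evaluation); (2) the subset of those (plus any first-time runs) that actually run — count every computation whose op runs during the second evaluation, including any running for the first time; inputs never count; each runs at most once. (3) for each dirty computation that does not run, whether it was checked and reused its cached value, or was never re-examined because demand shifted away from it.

Marked dirty: v1, v2, v3, v4, v6, v9.
Computations that run: v1, v2, v3, v4, v6 — 5 in total.
Checked but reused from cache: v9.
Key observation: the cutoff stops propagation at v9 — its inputs' values are unchanged, so it reuses its cache.

First evaluation (everything demanded from the output):
  v1 = min2(-7, -9) = -9
  v2 = max2(-7, -9) = -7
  v3 = sub(-7, -9) = 2
  v4 = min2(-9, -7) = -9
  v6 = min2(2, -9) = -9
  v9 = max2(-9, -9) = -9

Propagation after the edit:
  v1: runs — in5 -7->6; result -9 (same value as before).
  v2: runs — in5 -7->6; result 6.
  v3: runs — v2 -7->6; result 15.
  v4: runs — v2 -7->6; result -9 (same value as before).
  v6: runs — v3 2->15; result -9 (same value as before).
  v9: checked — values it read are unchanged (v6 unchanged, v4 unchanged); reused cached -9 without running.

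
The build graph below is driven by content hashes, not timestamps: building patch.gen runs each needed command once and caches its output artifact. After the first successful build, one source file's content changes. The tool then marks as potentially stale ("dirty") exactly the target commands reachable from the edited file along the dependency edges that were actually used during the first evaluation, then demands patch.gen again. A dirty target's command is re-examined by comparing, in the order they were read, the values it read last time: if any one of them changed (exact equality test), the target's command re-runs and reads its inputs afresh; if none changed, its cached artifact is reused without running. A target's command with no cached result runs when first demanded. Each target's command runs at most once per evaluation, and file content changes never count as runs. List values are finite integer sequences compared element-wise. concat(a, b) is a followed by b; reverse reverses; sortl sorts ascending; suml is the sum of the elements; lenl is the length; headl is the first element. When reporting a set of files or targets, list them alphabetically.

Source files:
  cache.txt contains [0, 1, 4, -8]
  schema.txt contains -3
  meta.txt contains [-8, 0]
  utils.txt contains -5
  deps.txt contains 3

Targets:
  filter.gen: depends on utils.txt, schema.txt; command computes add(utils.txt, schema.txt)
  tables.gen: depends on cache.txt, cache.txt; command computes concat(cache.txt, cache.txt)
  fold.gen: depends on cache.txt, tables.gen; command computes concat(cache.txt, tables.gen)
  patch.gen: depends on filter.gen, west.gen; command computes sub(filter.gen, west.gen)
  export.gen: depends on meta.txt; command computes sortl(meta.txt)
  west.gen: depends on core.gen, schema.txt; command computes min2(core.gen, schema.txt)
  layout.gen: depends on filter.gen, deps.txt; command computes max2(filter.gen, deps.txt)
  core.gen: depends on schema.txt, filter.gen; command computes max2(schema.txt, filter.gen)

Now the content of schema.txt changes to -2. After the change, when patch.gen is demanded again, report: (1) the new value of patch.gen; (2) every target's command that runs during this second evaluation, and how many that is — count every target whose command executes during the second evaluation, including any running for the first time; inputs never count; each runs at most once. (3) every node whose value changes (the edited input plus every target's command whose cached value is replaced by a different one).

patch.gen now evaluates to -5.
Run set: core.gen, filter.gen, patch.gen, west.gen (4 run).
Changed values: core.gen, filter.gen, schema.txt, west.gen.

Initial pass — values computed on the first demand:
  filter.gen = add(-5, -3) = -8
  core.gen = max2(-3, -8) = -3
  west.gen = min2(-3, -3) = -3
  patch.gen = sub(-8, -3) = -5

Second demand — change propagation:
  filter.gen: re-runs because schema.txt -3->-2; new result -7.
  core.gen: re-runs because schema.txt -3->-2; filter.gen -8->-7; new result -2.
  west.gen: re-runs because core.gen -3->-2; schema.txt -3->-2; new result -2.
  patch.gen: re-runs because filter.gen -8->-7; west.gen -3->-2; new result -5 (unchanged).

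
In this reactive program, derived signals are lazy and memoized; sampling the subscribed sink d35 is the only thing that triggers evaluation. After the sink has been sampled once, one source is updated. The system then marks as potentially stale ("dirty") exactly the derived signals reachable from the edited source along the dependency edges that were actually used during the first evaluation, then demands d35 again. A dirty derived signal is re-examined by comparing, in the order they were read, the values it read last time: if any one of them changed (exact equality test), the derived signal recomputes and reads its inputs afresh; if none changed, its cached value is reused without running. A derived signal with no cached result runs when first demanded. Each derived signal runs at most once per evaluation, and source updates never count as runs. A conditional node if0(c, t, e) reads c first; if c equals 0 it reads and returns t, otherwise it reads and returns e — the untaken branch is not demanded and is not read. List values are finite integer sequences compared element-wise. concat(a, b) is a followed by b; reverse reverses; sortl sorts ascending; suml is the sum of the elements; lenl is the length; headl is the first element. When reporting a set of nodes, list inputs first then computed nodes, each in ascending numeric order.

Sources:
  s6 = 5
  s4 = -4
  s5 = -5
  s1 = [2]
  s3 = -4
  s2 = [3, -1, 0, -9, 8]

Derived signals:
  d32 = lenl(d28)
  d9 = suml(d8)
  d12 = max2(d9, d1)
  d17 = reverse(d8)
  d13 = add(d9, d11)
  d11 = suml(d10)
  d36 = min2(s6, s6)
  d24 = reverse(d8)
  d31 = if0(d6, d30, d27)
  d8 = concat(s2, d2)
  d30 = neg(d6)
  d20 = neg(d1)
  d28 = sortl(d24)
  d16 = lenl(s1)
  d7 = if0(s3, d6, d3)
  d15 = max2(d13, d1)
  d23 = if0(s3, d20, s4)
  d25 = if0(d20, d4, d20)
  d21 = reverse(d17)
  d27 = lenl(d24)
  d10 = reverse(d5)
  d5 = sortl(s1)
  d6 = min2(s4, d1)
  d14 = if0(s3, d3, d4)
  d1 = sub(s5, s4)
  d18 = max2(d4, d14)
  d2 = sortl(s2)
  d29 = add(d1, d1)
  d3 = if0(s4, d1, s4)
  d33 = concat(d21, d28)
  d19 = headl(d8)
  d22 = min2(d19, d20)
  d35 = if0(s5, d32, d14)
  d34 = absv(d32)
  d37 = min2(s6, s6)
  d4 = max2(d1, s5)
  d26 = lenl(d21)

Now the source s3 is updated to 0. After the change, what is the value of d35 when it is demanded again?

Demanding d35 again yields -4.
Note the branch switch — d3 had no cache and runs now for the first time.

First demand of the output computes:
  d1 = sub(-5, -4) = -1
  d4 = max2(-1, -5) = -1
  d14 = if0(s3=-4 -> else branch d4) = -1
  d35 = if0(s5=-5 -> else branch d14) = -1

After the edit, cleaning proceeds:
  d3: had never run; runs now, result -4.
  d14: a read changed (s3 -4->0) — executes, giving -4.
  d35: a read changed (d14 -1->-4) — executes, giving -4.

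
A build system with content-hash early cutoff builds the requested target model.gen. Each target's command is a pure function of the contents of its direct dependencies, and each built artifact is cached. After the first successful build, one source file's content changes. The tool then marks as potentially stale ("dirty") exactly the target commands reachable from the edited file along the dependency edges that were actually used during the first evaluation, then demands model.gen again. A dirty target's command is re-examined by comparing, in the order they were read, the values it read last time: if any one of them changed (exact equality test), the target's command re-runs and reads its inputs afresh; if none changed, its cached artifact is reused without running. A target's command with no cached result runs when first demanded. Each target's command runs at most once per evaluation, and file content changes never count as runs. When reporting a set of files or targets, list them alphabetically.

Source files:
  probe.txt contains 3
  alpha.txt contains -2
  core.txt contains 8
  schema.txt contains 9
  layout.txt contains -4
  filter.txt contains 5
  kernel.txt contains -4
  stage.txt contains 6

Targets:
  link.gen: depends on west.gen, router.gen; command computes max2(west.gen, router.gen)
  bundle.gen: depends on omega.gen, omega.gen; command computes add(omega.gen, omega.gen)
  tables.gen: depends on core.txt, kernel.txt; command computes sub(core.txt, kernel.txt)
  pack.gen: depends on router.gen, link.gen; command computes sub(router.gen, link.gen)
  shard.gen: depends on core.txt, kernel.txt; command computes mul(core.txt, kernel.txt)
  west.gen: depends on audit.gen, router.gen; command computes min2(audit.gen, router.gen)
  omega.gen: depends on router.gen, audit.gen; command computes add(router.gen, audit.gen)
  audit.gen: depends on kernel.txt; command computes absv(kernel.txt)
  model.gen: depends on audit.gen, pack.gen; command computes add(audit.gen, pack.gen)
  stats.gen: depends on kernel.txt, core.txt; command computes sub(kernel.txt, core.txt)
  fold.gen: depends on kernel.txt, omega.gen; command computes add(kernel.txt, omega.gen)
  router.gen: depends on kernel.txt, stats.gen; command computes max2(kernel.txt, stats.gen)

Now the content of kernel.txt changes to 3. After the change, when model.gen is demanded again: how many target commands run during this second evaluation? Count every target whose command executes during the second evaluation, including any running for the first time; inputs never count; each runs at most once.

Target commands that run: audit.gen, link.gen, model.gen, pack.gen, router.gen, stats.gen, west.gen — 7 in total.

First evaluation (everything demanded from the output):
  audit.gen = absv(-4) = 4
  stats.gen = sub(-4, 8) = -12
  router.gen = max2(-4, -12) = -4
  west.gen = min2(4, -4) = -4
  link.gen = max2(-4, -4) = -4
  pack.gen = sub(-4, -4) = 0
  model.gen = add(4, 0) = 4

Propagation after the edit:
  audit.gen: runs — kernel.txt -4->3; result 3.
  stats.gen: runs — kernel.txt -4->3; result -5.
  router.gen: runs — kernel.txt -4->3; stats.gen -12->-5; result 3.
  west.gen: runs — audit.gen 4->3; router.gen -4->3; result 3.
  link.gen: runs — west.gen -4->3; router.gen -4->3; result 3.
  pack.gen: runs — router.gen -4->3; link.gen -4->3; result 0 (same value as before).
  model.gen: runs — audit.gen 4->3; result 3.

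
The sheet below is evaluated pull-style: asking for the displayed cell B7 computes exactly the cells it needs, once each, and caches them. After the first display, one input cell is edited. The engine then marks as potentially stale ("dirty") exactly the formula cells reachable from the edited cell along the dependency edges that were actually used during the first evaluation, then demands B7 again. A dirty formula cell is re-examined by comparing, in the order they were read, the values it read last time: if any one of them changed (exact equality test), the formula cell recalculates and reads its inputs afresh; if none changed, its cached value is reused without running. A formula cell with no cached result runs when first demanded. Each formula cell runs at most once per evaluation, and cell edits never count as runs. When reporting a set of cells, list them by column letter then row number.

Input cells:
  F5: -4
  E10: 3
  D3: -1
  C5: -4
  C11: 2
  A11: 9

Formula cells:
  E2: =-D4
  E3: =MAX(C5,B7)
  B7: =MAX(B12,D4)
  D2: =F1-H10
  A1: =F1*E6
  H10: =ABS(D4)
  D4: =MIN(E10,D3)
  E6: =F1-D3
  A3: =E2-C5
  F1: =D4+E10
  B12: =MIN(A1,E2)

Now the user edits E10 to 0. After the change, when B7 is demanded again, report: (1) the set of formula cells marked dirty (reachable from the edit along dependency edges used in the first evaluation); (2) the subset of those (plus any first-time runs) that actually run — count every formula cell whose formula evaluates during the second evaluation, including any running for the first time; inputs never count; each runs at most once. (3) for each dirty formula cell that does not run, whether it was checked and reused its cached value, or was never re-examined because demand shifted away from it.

The edit dirties: A1, B7, B12, D4, E2, E6, F1.
6 formula cells run: A1, B7, B12, D4, E6, F1.
Cache hits after checking: E2.
Note where the cutoff bites: E2 is checked, finds nothing changed, and keeps its cache.

First demand of the output computes:
  D4 = MIN(3, -1) = -1
  E2 = -(-1) = 1
  F1 = -1 + 3 = 2
  E6 = 2 - -1 = 3
  A1 = 2 * 3 = 6
  B12 = MIN(6, 1) = 1
  B7 = MAX(1, -1) = 1

After the edit, cleaning proceeds:
  D4: a read changed (E10 3->0) — executes, giving -1 — identical to its old value.
  E2: dirty, but its reads are unchanged (D4 unchanged); cached 1 stands.
  F1: a read changed (E10 3->0) — executes, giving -1.
  E6: a read changed (F1 2->-1) — executes, giving 0.
  A1: a read changed (F1 2->-1; E6 3->0) — executes, giving 0.
  B12: a read changed (A1 6->0) — executes, giving 0.
  B7: a read changed (B12 1->0) — executes, giving 0.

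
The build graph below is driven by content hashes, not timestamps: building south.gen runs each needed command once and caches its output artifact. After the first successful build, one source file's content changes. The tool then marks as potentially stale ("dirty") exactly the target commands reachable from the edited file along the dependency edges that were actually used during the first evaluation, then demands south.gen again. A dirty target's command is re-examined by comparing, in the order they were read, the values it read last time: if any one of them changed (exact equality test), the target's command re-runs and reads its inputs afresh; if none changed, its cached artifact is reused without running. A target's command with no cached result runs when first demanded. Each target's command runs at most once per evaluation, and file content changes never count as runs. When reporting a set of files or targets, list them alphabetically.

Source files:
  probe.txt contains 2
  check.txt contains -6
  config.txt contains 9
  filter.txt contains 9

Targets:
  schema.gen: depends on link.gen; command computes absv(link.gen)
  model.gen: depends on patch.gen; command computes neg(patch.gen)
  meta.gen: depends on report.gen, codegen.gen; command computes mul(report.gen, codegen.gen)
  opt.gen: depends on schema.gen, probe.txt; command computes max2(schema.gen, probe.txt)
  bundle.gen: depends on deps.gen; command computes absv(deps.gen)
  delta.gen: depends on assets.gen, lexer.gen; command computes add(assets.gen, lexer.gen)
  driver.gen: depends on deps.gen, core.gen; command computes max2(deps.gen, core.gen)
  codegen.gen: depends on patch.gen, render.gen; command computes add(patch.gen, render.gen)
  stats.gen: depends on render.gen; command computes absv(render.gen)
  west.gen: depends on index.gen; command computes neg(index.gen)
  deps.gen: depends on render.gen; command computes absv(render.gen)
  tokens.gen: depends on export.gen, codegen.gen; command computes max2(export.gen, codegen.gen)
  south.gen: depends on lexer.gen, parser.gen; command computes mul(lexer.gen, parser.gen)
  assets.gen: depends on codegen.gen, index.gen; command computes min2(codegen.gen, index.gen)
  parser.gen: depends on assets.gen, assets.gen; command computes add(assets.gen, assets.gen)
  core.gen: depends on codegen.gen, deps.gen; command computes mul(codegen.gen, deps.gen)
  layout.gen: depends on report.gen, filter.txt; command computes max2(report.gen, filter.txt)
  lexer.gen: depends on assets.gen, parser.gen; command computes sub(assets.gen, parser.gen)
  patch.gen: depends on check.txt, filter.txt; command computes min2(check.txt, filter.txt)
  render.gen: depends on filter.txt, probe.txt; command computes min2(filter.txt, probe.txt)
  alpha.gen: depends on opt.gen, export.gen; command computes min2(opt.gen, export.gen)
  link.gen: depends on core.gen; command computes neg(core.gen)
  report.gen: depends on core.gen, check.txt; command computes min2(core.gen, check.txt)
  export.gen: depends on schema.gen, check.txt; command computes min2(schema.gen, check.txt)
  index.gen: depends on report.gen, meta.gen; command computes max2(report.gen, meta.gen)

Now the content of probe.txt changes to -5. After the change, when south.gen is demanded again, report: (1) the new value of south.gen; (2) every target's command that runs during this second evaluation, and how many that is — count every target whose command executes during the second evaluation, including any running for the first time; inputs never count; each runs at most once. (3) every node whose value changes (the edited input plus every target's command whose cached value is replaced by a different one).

south.gen now evaluates to -242.
Run set: assets.gen, codegen.gen, core.gen, deps.gen, index.gen, lexer.gen, meta.gen, parser.gen, render.gen, report.gen, south.gen (11 run).
Changed values: assets.gen, codegen.gen, core.gen, deps.gen, index.gen, lexer.gen, meta.gen, parser.gen, probe.txt, render.gen, report.gen, south.gen.

Initial pass — values computed on the first demand:
  patch.gen = min2(-6, 9) = -6
  render.gen = min2(9, 2) = 2
  codegen.gen = add(-6, 2) = -4
  deps.gen = absv(2) = 2
  core.gen = mul(-4, 2) = -8
  report.gen = min2(-8, -6) = -8
  meta.gen = mul(-8, -4) = 32
  index.gen = max2(-8, 32) = 32
  assets.gen = min2(-4, 32) = -4
  parser.gen = add(-4, -4) = -8
  lexer.gen = sub(-4, -8) = 4
  south.gen = mul(4, -8) = -32

Second demand — change propagation:
  render.gen: re-runs because probe.txt 2->-5; new result -5.
  codegen.gen: re-runs because render.gen 2->-5; new result -11.
  deps.gen: re-runs because render.gen 2->-5; new result 5.
  core.gen: re-runs because codegen.gen -4->-11; deps.gen 2->5; new result -55.
  report.gen: re-runs because core.gen -8->-55; new result -55.
  meta.gen: re-runs because report.gen -8->-55; codegen.gen -4->-11; new result 605.
  index.gen: re-runs because report.gen -8->-55; meta.gen 32->605; new result 605.
  assets.gen: re-runs because codegen.gen -4->-11; index.gen 32->605; new result -11.
  parser.gen: re-runs because assets.gen -4->-11; assets.gen -4->-11; new result -22.
  lexer.gen: re-runs because assets.gen -4->-11; parser.gen -8->-22; new result 11.
  south.gen: re-runs because lexer.gen 4->11; parser.gen -8->-22; new result -242.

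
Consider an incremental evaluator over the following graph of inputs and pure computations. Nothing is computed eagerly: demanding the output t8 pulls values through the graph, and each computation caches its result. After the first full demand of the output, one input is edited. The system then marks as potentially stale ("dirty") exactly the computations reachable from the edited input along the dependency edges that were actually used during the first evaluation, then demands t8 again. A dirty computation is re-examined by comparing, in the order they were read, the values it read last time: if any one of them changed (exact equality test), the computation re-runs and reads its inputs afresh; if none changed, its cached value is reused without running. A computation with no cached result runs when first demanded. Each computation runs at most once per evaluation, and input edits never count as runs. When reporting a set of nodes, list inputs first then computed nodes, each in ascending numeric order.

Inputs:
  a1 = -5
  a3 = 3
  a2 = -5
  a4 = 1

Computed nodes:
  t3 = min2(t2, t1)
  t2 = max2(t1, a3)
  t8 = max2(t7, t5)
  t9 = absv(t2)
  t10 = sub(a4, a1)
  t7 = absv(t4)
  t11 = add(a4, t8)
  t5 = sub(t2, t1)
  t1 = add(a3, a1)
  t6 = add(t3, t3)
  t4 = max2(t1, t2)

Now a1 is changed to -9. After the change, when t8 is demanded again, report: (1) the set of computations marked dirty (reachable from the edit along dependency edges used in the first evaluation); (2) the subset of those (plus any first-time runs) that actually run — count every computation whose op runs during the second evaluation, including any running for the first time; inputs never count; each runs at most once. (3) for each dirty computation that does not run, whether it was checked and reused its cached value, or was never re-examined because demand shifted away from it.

Dirty set: t1, t2, t4, t5, t7, t8.
Run set: t1, t2, t4, t5, t8 (5 run).
Re-examined without running (cache reused): t7.
The important point: at t7 every value read last time is unchanged, so the dirty flag clears without a run.

Initial pass — values computed on the first demand:
  t1 = add(3, -5) = -2
  t2 = max2(-2, 3) = 3
  t4 = max2(-2, 3) = 3
  t5 = sub(3, -2) = 5
  t7 = absv(3) = 3
  t8 = max2(3, 5) = 5

Second demand — change propagation:
  t1: re-runs because a1 -5->-9; new result -6.
  t2: re-runs because t1 -2->-6; new result 3 (unchanged).
  t4: re-runs because t1 -2->-6; new result 3 (unchanged).
  t5: re-runs because t1 -2->-6; new result 9.
  t7: re-examined; everything it read last time is the same (t4 unchanged) — cache 3 kept, no run.
  t8: re-runs because t5 5->9; new result 9.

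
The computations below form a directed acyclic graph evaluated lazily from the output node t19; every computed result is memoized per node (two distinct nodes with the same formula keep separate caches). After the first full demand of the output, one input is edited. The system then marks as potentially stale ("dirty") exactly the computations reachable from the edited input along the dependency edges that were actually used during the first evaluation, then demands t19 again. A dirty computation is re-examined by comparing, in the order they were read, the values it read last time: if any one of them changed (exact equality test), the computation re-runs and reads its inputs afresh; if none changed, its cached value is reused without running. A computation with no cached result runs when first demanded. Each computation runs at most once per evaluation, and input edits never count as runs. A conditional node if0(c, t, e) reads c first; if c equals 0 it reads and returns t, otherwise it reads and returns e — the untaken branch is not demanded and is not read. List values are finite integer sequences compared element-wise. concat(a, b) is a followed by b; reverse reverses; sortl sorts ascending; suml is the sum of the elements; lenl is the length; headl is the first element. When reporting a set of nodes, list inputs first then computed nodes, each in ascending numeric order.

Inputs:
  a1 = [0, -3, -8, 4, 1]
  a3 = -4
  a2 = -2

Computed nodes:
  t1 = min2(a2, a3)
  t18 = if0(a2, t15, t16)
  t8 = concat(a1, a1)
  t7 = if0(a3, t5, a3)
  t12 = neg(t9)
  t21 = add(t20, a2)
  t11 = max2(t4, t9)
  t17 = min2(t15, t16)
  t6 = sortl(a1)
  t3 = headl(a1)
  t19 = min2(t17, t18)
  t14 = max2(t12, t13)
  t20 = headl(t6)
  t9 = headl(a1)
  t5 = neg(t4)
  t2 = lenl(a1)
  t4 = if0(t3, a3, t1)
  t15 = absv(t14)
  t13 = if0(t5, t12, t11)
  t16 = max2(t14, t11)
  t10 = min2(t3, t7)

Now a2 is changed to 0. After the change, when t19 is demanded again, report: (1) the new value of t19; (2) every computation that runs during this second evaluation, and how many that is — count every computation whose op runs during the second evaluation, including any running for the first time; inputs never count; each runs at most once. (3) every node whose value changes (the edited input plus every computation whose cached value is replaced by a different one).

First demand of the output computes:
  t3 = headl([0, -3, -8, 4, 1]) = 0
  t4 = if0(t3=0 -> then branch a3) = -4
  t5 = neg(-4) = 4
  t9 = headl([0, -3, -8, 4, 1]) = 0
  t11 = max2(-4, 0) = 0
  t12 = neg(0) = 0
  t13 = if0(t5=4 -> else branch t11) = 0
  t14 = max2(0, 0) = 0
  t15 = absv(0) = 0
  t16 = max2(0, 0) = 0
  t17 = min2(0, 0) = 0
  t18 = if0(a2=-2 -> else branch t16) = 0
  t19 = min2(0, 0) = 0

After the edit, cleaning proceeds:
  t18: a read changed (a2 -2->0) — executes, giving 0 — identical to its old value.
  t19: dirty, but its reads are unchanged (t17 unchanged, t18 unchanged); cached 0 stands.

Note the absorption at t18: it re-runs yet its value is the same, leaving the output's value untouched.

Demanding t19 again yields 0.
1 computations run: t18.
The nodes whose values change: a2.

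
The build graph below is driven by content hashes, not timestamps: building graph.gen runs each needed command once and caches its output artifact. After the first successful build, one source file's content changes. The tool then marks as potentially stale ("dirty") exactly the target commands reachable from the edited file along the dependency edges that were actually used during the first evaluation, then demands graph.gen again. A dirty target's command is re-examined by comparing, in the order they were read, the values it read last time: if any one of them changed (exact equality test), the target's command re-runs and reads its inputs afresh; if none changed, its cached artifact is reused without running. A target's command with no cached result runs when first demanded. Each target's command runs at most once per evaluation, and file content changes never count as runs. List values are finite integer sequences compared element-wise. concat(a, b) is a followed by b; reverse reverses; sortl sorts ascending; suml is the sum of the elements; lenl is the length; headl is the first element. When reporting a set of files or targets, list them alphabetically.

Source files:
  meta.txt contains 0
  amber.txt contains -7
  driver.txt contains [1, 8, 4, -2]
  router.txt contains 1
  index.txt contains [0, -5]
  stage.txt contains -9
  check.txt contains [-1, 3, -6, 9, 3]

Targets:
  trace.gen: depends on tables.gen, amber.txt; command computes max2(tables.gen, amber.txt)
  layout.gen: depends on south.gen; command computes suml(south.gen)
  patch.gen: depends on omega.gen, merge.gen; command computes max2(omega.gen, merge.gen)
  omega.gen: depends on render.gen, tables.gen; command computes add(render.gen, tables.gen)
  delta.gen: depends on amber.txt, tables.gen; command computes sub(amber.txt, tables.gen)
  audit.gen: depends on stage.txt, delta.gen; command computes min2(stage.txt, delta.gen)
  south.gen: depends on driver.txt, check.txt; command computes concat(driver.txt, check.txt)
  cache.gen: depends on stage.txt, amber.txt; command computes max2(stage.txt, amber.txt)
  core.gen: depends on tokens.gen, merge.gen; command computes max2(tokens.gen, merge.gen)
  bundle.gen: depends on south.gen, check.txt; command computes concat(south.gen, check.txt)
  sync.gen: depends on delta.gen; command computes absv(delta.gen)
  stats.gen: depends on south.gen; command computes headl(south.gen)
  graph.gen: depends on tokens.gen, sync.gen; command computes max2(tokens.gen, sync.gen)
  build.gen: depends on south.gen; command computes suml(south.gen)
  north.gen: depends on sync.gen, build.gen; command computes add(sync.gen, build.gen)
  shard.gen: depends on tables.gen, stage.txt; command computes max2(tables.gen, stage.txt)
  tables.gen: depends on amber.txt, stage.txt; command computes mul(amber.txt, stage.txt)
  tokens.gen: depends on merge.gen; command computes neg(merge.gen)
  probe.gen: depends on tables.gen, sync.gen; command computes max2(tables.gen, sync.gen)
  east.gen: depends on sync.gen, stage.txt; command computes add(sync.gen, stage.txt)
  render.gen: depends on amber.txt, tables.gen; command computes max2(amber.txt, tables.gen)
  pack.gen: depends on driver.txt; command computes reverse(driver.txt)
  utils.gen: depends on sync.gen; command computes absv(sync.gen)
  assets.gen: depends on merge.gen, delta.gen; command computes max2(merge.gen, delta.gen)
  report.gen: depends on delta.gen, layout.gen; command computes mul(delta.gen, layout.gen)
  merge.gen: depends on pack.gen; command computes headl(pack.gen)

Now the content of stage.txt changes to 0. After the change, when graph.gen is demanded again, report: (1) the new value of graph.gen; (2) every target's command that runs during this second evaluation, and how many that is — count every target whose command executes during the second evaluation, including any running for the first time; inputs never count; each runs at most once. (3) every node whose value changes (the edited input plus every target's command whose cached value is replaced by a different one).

graph.gen now evaluates to 7.
Run set: delta.gen, graph.gen, sync.gen, tables.gen (4 run).
Changed values: delta.gen, graph.gen, stage.txt, sync.gen, tables.gen.

Initial pass — values computed on the first demand:
  pack.gen = reverse([1, 8, 4, -2]) = [-2, 4, 8, 1]
  merge.gen = headl([-2, 4, 8, 1]) = -2
  tables.gen = mul(-7, -9) = 63
  delta.gen = sub(-7, 63) = -70
  sync.gen = absv(-70) = 70
  tokens.gen = neg(-2) = 2
  graph.gen = max2(2, 70) = 70

Second demand — change propagation:
  tables.gen: re-runs because stage.txt -9->0; new result 0.
  delta.gen: re-runs because tables.gen 63->0; new result -7.
  sync.gen: re-runs because delta.gen -70->-7; new result 7.
  graph.gen: re-runs because sync.gen 70->7; new result 7.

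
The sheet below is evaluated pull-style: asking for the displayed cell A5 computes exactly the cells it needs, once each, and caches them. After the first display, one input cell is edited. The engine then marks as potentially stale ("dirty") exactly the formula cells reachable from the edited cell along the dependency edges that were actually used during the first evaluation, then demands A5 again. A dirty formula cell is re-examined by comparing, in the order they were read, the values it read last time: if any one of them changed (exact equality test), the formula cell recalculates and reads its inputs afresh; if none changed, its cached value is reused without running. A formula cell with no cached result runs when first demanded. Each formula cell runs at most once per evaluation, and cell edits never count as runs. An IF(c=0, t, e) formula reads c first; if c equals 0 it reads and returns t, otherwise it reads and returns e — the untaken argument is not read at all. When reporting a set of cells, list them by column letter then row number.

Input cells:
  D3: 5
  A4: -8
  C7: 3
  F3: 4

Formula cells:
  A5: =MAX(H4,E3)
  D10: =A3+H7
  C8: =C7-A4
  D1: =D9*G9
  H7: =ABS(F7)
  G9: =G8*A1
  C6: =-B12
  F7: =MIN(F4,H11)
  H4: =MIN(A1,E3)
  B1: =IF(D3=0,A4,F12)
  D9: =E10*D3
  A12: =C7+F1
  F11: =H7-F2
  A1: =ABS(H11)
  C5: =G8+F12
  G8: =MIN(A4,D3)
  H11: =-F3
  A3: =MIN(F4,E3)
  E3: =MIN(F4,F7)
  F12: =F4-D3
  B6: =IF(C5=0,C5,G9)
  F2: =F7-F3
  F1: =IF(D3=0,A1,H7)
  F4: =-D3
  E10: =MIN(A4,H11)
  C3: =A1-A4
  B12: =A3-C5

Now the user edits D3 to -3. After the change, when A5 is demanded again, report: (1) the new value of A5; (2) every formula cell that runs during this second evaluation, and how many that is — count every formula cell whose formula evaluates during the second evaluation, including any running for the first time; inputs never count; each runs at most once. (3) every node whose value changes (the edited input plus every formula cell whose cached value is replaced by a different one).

Demanding A5 again yields -4.
5 formula cells run: A5, E3, F4, F7, H4.
The nodes whose values change: A5, D3, E3, F4, F7, H4.

First demand of the output computes:
  F4 = -(5) = -5
  H11 = -(4) = -4
  A1 = ABS(-4) = 4
  F7 = MIN(-5, -4) = -5
  E3 = MIN(-5, -5) = -5
  H4 = MIN(4, -5) = -5
  A5 = MAX(-5, -5) = -5

After the edit, cleaning proceeds:
  F4: a read changed (D3 5->-3) — executes, giving 3.
  F7: a read changed (F4 -5->3) — executes, giving -4.
  E3: a read changed (F4 -5->3; F7 -5->-4) — executes, giving -4.
  H4: a read changed (E3 -5->-4) — executes, giving -4.
  A5: a read changed (H4 -5->-4; E3 -5->-4) — executes, giving -4.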